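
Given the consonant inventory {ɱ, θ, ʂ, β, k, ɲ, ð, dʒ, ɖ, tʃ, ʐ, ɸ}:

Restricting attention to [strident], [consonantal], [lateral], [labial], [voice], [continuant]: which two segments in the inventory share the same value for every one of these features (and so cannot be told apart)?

ɲ, ɖ

On the given features, /ɲ/ and /ɖ/ have an identical profile: [-strident], [+consonantal], [-lateral], [-labial], [+voice], [-continuant]. No other two segments in the inventory coincide on all 6 features. (They do differ in [sonorant], [nasal] and [dorsal], which are not among the given features.)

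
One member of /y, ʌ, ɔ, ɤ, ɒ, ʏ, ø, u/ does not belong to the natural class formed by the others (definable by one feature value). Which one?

ɒ

/y, u, ʏ, ø, ʌ, ɤ, ɔ/ are all [-low], but /ɒ/ (low back rounded vowel) is [+low]. No other single segment can be removed to leave a set sharing one feature value that the removed segment lacks, so /ɒ/ is the odd one out.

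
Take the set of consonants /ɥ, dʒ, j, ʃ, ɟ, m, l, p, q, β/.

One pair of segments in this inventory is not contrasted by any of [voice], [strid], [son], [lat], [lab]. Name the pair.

/m/ (bilabial nasal) and /ɥ/ (labial-palatal glide) are both [+voice], [−strident], [+sonorant], [−lateral], [+labial], so none of the listed features separates them. (They do differ in [nasal], [continuant], [round] and [dorsal], which are not among the given features.) Every other pair in the inventory differs on at least one listed feature.

m, ɥ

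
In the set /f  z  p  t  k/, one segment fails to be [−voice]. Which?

/t, k, p, f/ are all [−voice]; /z/ (voiced alveolar fricative) is [+voice].

z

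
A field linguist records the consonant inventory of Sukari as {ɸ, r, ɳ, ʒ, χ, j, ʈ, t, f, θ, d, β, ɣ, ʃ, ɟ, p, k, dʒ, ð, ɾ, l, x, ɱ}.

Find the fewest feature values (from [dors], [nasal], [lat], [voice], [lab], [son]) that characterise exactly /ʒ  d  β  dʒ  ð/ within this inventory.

[−son, +voice, −dors]

Every target segment is [−sonorant], [+voice], [−dorsal]; each remaining inventory member fails at least one of these. Each conjunct is needed — [+voice, −dorsal] alone would also admit /r, ɳ, ɾ, l, …/; [−sonorant, −dorsal] alone would also admit /ɸ, ʈ, t, f, …/; [−sonorant, +voice] alone would also admit /ɣ, ɟ/ — and no other combination of two listed features has exactly this extension, so three is the minimum.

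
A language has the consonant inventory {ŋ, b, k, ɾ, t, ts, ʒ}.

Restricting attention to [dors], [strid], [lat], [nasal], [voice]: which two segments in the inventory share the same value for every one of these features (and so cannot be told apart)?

On the given features, /ɾ/ and /b/ have an identical profile: [−dorsal], [−strident], [−lateral], [−nasal], [+voice]. No other two segments in the inventory coincide on all 5 features. (They do differ in [sonorant], [labial] and [coronal], which are not among the given features.)

ɾ, b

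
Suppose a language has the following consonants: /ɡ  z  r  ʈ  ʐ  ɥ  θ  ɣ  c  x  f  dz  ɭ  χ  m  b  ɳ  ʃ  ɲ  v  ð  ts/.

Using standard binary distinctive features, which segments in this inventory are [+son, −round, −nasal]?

r, ɭ

Checking each segment against [+sonorant], [−round], [−nasal]: /r/ (alveolar trill), /ɭ/ (retroflex lateral approximant) satisfy every feature; every other segment in the inventory fails at least one.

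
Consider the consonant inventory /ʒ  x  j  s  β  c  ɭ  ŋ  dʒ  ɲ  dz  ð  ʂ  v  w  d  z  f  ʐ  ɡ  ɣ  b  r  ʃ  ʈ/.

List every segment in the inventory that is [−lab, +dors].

x, j, c, ŋ, ɲ, ɡ, ɣ

Among the inventory, the [−labial] segments are /ʒ, x, j, s, c, ɭ, ŋ, dʒ, ɲ, dz, ð, ʂ, d, z, ʐ, ɡ, ɣ, r, ʃ, ʈ/.
Intersecting with [+dorsal] leaves /x, j, c, ŋ, ɲ, ɡ, ɣ/.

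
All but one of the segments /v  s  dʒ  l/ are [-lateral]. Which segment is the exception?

Every segment except /l/ is [-lateral]. /l/ (alveolar lateral approximant) is [+lateral], so it is the exception.

l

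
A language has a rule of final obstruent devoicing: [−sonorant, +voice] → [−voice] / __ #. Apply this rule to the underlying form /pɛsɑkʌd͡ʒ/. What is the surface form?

Only the final segment /d͡ʒ/ is both word-final and matches the structural description. It is a voiced postalveolar affricate, so [−sonorant, +voice] holds; changing it to [−voice] with all other features held fixed yields /t͡ʃ/ (voiceless postalveolar affricate). No other segment meets both the structural description and the environment, so the output is [pɛsɑkʌt͡ʃ].

[pɛsɑkʌt͡ʃ]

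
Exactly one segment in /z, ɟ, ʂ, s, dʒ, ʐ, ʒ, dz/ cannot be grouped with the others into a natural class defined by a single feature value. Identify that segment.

[strident] (equivalently [dorsal]) groups all but one: /ʒ, z, ʂ, s, dz, dʒ, ʐ/ share [+strident] while /ɟ/ (voiced palatal stop) alone is [-strident]. Removing any other segment would not leave a single-feature class that excludes it.

ɟ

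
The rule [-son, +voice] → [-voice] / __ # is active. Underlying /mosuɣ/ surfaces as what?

/ɣ/ satisfies [-son, +voice] and sits in __ #. The [-voice] counterpart of the voiced velar fricative is /x/. Other segments in /mosuɣ/ either fail the structural description or are not in the environment, so the surface form is [mosux].

[mosux]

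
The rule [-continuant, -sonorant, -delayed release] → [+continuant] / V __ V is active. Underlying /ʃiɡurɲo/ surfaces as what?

/ɡ/ satisfies [-continuant, -sonorant, -delayed release] and sits in V __ V. The [+continuant] counterpart of the voiced velar stop is /ɣ/. Other segments in /ʃiɡurɲo/ either fail the structural description or are not in the environment, so the surface form is [ʃiɣurɲo].

[ʃiɣurɲo]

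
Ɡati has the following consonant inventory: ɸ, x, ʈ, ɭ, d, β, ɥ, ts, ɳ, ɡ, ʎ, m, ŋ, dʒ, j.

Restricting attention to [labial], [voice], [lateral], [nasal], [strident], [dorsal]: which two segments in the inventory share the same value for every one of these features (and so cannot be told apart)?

On the given features, /j/ and /ɡ/ have an identical profile: [−labial], [+voice], [−lateral], [−nasal], [−strident], [+dorsal]. No other two segments in the inventory coincide on all 6 features. (They do differ in [sonorant], [continuant] and [back], which are not among the given features.)

j, ɡ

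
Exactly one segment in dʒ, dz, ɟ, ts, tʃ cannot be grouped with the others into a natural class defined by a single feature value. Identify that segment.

[delayed release] (equivalently [strident], [dorsal]) groups all but one: /tʃ, dʒ, ts, dz/ share [+delayed release] while /ɟ/ (voiced palatal stop) alone is [-delayed release]. Removing any other segment would not leave a single-feature class that excludes it.

ɟ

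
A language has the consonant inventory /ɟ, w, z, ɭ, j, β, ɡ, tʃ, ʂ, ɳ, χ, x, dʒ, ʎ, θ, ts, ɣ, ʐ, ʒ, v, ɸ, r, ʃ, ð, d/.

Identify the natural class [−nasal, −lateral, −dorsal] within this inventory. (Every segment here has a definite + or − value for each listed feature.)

Among the inventory, the [−nasal] segments are /ɟ, w, z, ɭ, j, β, ɡ, tʃ, ʂ, χ, x, dʒ, ʎ, θ, ts, ɣ, ʐ, ʒ, v, ɸ, r, ʃ, ð, d/.
Then [−lateral] gives /ɟ, w, z, j, β, ɡ, tʃ, ʂ, χ, x, dʒ, θ, ts, ɣ, ʐ, ʒ, v, ɸ, r, ʃ, ð, d/.
Intersecting with [−dorsal] leaves /z, β, tʃ, ʂ, dʒ, θ, ts, ʐ, ʒ, v, ɸ, r, ʃ, ð, d/.

z, β, tʃ, ʂ, dʒ, θ, ts, ʐ, ʒ, v, ɸ, r, ʃ, ð, d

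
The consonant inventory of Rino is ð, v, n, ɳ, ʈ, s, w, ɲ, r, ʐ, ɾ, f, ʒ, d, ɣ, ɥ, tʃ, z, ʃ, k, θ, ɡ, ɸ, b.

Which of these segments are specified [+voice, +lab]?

Checking each segment against [+voice], [+labial]: /v/ (voiced labiodental fricative), /w/ (labial-velar glide), /ɥ/ (labial-palatal glide), /b/ (voiced bilabial stop) satisfy every feature; every other segment in the inventory fails at least one.

v, w, ɥ, b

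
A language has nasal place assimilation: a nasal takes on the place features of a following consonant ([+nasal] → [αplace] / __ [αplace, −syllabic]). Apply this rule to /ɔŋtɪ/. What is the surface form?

[ɔntɪ]

In /ɔŋtɪ/, the nasal /ŋ/ precedes /t/, which is [+coronal]. The nasal assimilates in place, becoming the [+coronal] nasal /n/. The surface form is [ɔntɪ].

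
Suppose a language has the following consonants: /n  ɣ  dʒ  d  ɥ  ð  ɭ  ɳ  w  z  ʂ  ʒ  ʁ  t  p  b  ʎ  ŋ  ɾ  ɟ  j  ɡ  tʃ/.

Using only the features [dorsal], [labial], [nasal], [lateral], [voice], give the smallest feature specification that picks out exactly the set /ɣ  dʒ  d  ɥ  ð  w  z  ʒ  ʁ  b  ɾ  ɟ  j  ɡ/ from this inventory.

Every target segment is [+voice], [−nasal], [−lateral]; each remaining inventory member fails at least one of these. Each conjunct is needed — [−nasal, −lateral] alone would also admit /ʂ, t, p, tʃ/; [+voice, −lateral] alone would also admit /n, ɳ, ŋ/; [+voice, −nasal] alone would also admit /ɭ, ʎ/ — and no other combination of two listed features has exactly this extension, so three is the minimum.

[+voice, −nasal, −lateral]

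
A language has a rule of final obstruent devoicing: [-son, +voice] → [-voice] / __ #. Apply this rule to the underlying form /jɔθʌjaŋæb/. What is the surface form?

The only segment in the rule's environment that also matches [-son, +voice] is /b/. Applying [-voice] turns the voiced bilabial stop into /p/ (voiceless bilabial stop), giving [jɔθʌjaŋæp].

[jɔθʌjaŋæp]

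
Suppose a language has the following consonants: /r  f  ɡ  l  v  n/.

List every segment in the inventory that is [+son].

The [+sonorant] segments here are /r, l, n/; the remaining /f, ɡ, v/ are [-sonorant].

r, l, n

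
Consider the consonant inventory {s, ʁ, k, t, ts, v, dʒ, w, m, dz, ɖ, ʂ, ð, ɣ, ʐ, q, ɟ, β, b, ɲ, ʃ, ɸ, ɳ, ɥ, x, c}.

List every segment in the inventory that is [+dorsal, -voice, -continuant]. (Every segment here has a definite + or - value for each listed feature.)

Among the inventory, the [+dorsal] segments are /ʁ, k, w, ɣ, q, ɟ, ɲ, ɥ, x, c/.
Within that set, [-voice] gives /k, q, x, c/.
Then [-continuant] leaves /k, q, c/.

k, q, c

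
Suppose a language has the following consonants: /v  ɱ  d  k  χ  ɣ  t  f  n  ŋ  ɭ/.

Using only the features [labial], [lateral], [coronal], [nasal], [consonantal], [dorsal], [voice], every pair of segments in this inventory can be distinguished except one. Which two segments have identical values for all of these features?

/χ/ (voiceless uvular fricative) and /k/ (voiceless velar stop) are both [−labial], [−lateral], [−coronal], [−nasal], [+consonantal], [+dorsal], [−voice], so none of the listed features separates them. (They do differ in [continuant] and [high], which are not among the given features.) Every other pair in the inventory differs on at least one listed feature.

χ, k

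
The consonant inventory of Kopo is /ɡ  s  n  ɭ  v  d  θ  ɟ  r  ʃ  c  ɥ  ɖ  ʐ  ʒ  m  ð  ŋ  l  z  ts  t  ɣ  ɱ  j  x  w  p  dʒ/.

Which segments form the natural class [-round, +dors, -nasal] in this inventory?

ɡ, ɟ, c, ɣ, j, x

Among the inventory, the [-round] segments are /ɡ, s, n, ɭ, v, d, θ, ɟ, r, ʃ, c, ɖ, ʐ, ʒ, m, ð, ŋ, l, z, ts, t, ɣ, ɱ, j, x, p, dʒ/.
Within that set, [+dorsal] gives /ɡ, ɟ, c, ŋ, ɣ, j, x/.
Intersecting with [-nasal] leaves /ɡ, ɟ, c, ɣ, j, x/.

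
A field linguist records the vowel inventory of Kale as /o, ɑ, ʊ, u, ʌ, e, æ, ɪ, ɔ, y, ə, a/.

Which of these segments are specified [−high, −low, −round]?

ʌ, e, ə

First, the [−high] segments are /o, ɑ, ʌ, e, æ, ɔ, ə, a/.
Within that set, [−low] gives /o, ʌ, e, ɔ, ə/.
Then [−round] leaves /ʌ, e, ə/.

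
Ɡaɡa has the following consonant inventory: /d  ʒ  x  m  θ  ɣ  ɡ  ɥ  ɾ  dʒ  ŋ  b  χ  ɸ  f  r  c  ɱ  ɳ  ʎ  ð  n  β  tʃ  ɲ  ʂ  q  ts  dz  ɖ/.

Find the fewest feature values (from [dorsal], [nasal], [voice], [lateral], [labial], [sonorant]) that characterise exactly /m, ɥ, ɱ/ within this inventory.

[+sonorant, +labial]

Every target segment is [+sonorant], [+labial]; each remaining inventory member fails at least one of these. Each conjunct is needed — [+labial] alone would also admit /b, ɸ, f, β/; [+sonorant] alone would also admit /ɾ, ŋ, r, ɳ, …/ — and no other single listed feature has exactly this extension, so two is the minimum.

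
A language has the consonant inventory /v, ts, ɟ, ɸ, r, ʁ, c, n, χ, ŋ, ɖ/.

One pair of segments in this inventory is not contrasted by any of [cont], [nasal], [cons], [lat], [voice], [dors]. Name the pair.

v, r

/v/ (voiced labiodental fricative) and /r/ (alveolar trill) are both [+continuant], [-nasal], [+consonantal], [-lateral], [+voice], [-dorsal], so none of the listed features separates them. (They do differ in [sonorant], [labial] and [coronal], which are not among the given features.) Every other pair in the inventory differs on at least one listed feature.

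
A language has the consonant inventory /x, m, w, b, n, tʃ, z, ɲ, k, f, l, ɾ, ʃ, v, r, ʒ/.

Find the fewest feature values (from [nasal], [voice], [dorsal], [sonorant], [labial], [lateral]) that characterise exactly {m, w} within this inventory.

Every target segment is [+sonorant], [+labial]; each remaining inventory member fails at least one of these. Each conjunct is needed — [+labial] alone would also admit /b, f, v/; [+sonorant] alone would also admit /n, ɲ, l, ɾ, …/ — and no other single listed feature has exactly this extension, so two is the minimum.

[+sonorant, +labial]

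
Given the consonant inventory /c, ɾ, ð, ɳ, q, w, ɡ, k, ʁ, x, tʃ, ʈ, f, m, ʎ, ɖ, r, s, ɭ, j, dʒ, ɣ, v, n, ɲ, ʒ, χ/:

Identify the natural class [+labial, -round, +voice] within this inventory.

m, v

Checking each segment against [+labial], [-round], [+voice]: /m/ (bilabial nasal), /v/ (voiced labiodental fricative) satisfy every feature; every other segment in the inventory fails at least one.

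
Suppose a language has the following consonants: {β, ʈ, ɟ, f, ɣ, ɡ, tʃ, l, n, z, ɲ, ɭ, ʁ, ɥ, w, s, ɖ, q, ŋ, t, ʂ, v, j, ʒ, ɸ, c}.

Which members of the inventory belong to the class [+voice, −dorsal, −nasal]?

β, l, z, ɭ, ɖ, v, ʒ

Checking each segment against [+voice], [−dorsal], [−nasal]: /β/ (voiced bilabial fricative), /l/ (alveolar lateral approximant), /z/ (voiced alveolar fricative), /ɭ/ (retroflex lateral approximant), /ɖ/ (voiced retroflex stop), /v/ (voiced labiodental fricative), among others, satisfy every feature; every other segment in the inventory fails at least one.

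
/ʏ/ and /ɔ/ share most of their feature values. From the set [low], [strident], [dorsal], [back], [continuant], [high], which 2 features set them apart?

[high], [back]

/ʏ/ (high front rounded lax vowel) and /ɔ/ (mid back rounded lax vowel) agree on [−low], [−strident], [+dorsal], [+continuant]. They differ on [high] (/ʏ/ [+], /ɔ/ [−]), [back] (/ʏ/ [−], /ɔ/ [+]).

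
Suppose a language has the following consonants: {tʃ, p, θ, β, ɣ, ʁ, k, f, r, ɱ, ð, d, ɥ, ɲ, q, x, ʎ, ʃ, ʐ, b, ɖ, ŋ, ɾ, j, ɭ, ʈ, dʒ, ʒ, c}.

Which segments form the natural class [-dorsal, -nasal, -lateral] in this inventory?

tʃ, p, θ, β, f, r, ð, d, ʃ, ʐ, b, ɖ, ɾ, ʈ, dʒ, ʒ

Eliminate segments failing any feature: /ɣ, ʁ, k, ɥ, ɲ, q, x, ʎ, ŋ, j, c/ are [+dorsal]; /ɱ/ is [+nasal]; /ɭ/ is [+lateral]. The remaining /tʃ, p, θ, β, f, r, ð, d, ʃ, ʐ, b, ɖ, ɾ, ʈ, dʒ, ʒ/ satisfy [-dorsal], [-nasal], [-lateral].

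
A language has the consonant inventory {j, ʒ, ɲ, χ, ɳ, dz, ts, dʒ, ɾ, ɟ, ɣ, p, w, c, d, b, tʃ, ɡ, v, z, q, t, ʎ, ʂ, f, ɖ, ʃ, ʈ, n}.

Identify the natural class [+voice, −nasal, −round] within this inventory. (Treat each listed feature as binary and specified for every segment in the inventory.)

j, ʒ, dz, dʒ, ɾ, ɟ, ɣ, d, b, ɡ, v, z, ʎ, ɖ

Eliminate segments failing any feature: /ɲ, ɳ, n/ are [+nasal]; /χ, ts, p, c, tʃ, q, t, ʂ, f, ʃ, ʈ/ are [−voice]; /w/ is [+round]. The remaining /j, ʒ, dz, dʒ, ɾ, ɟ, ɣ, d, b, ɡ, v, z, ʎ, ɖ/ satisfy [+voice], [−nasal], [−round].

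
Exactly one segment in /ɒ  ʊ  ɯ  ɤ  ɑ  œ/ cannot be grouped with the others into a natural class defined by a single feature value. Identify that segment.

œ

/ɤ, ʊ, ɑ, ɒ, ɯ/ are all [+back], but /œ/ (mid front rounded lax vowel) is [−back]. No other single segment can be removed to leave a set sharing one feature value that the removed segment lacks, so /œ/ is the odd one out.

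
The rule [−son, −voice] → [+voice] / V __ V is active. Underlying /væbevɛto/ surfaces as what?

[væbevɛdo]

The only segment in the rule's environment that also matches [−son, −voice] is /t/. Applying [+voice] turns the voiceless alveolar stop into /d/ (voiced alveolar stop), giving [væbevɛdo].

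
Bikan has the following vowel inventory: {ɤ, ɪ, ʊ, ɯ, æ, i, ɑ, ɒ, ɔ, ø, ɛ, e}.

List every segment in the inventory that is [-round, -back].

Checking each segment against [-round], [-back]: /ɪ/ (high front unrounded lax vowel), /æ/ (low front unrounded vowel), /i/ (high front unrounded tense vowel), /ɛ/ (mid front unrounded lax vowel), /e/ (mid front unrounded tense vowel) satisfy every feature; every other segment in the inventory fails at least one.

ɪ, æ, i, ɛ, e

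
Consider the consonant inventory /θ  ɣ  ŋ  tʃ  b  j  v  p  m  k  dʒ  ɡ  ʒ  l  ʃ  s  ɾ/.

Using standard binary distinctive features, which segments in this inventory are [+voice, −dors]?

b, v, m, dʒ, ʒ, l, ɾ

The [+voice] segments are /ɣ, ŋ, b, j, v, m, dʒ, ɡ, ʒ, l, ɾ/.
Intersecting with [−dorsal] leaves /b, v, m, dʒ, ʒ, l, ɾ/.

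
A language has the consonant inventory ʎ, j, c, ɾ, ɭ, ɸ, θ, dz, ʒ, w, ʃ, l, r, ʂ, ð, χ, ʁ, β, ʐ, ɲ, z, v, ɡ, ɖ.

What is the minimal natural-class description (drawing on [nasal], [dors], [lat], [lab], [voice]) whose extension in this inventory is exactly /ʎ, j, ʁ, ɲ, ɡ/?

Every target segment is [+voice], [−labial], [+dorsal]; each remaining inventory member fails at least one of these. Each conjunct is needed — [−labial, +dorsal] alone would also admit /c, χ/; [+voice, +dorsal] alone would also admit /w/; [+voice, −labial] alone would also admit /ɾ, ɭ, dz, ʒ, …/ — and no other combination of two listed features has exactly this extension, so three is the minimum.

[+voice, −lab, +dors]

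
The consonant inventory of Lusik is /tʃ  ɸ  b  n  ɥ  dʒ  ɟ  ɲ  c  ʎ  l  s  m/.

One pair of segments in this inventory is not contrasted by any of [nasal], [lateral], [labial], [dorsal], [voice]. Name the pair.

/s/ (voiceless alveolar fricative) and /tʃ/ (voiceless postalveolar affricate) are both [−nasal], [−lateral], [−labial], [−dorsal], [−voice], so none of the listed features separates them. (They do differ in [continuant], [anterior] and [distributed], which are not among the given features.) Every other pair in the inventory differs on at least one listed feature.

s, tʃ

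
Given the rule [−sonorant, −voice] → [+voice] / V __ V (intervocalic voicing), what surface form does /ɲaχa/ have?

/χ/ satisfies [−sonorant, −voice] and sits in V __ V. The [+voice] counterpart of the voiceless uvular fricative is /ʁ/. Other segments in /ɲaχa/ either fail the structural description or are not in the environment, so the surface form is [ɲaʁa].

[ɲaʁa]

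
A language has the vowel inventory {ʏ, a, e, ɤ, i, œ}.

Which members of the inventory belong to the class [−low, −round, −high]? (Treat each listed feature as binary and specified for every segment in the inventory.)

e, ɤ

First, the [−low] segments are /ʏ, e, ɤ, i, œ/.
Among these, [−round] gives /e, ɤ, i/.
Among these, [−high] leaves /e, ɤ/.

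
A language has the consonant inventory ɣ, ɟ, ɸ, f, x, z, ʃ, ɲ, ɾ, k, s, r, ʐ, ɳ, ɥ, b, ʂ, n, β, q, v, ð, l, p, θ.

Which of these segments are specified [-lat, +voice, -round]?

ɣ, ɟ, z, ɲ, ɾ, r, ʐ, ɳ, b, n, β, v, ð

Checking each segment against [-lateral], [+voice], [-round]: /ɣ/ (voiced velar fricative), /ɟ/ (voiced palatal stop), /z/ (voiced alveolar fricative), /ɲ/ (palatal nasal), /ɾ/ (alveolar tap), /r/ (alveolar trill), among others, satisfy every feature; every other segment in the inventory fails at least one.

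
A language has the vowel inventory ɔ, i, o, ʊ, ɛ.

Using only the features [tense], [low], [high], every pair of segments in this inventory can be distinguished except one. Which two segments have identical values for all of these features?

/ɛ/ (mid front unrounded lax vowel) and /ɔ/ (mid back rounded lax vowel) are both [-tense], [-low], [-high], so none of the listed features separates them. (They do differ in [labial], [round] and [back], which are not among the given features.) Every other pair in the inventory differs on at least one listed feature.

ɛ, ɔ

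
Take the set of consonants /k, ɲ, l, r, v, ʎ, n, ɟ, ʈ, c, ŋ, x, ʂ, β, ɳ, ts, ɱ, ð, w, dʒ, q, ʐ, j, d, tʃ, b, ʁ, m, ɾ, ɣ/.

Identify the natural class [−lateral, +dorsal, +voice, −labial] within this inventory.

Eliminate segments failing any feature: /k, c, x, q/ are [−voice]; /l, ʎ/ are [+lateral]; /r, v, n, ʈ, ʂ, β, ɳ, ts, ɱ, ð, dʒ, ʐ, d, tʃ, b, m, ɾ/ are [−dorsal]; /w/ is [+labial]. The remaining /ɲ, ɟ, ŋ, j, ʁ, ɣ/ satisfy [−lateral], [+dorsal], [+voice], [−labial].

ɲ, ɟ, ŋ, j, ʁ, ɣ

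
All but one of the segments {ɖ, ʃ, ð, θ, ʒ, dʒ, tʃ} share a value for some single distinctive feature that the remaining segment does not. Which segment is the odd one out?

/dʒ, ʃ, ʒ, θ, tʃ, ð/ are all [+distributed], but /ɖ/ (voiced retroflex stop) is [-distributed]. No other single segment can be removed to leave a set sharing one feature value that the removed segment lacks, so /ɖ/ is the odd one out.

ɖ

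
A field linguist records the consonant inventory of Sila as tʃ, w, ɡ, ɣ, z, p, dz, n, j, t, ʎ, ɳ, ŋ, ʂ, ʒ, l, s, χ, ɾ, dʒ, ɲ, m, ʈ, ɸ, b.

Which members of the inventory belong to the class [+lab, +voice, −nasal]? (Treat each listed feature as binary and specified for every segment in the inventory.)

The [+labial] segments are /w, p, m, ɸ, b/.
Among these, [+voice] gives /w, m, b/.
Intersecting with [−nasal] leaves /w, b/.

w, b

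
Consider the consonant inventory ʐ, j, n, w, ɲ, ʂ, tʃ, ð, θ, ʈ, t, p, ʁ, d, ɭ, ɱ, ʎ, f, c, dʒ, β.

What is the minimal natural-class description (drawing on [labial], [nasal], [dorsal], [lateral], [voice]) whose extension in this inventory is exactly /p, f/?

/p, f/ are all [−voice], [+labial], and no other segment in the inventory matches both values. Dropping any one of them over-generates: [+labial] alone would also admit /w, ɱ, β/; [−voice] alone would also admit /ʂ, tʃ, θ, ʈ, …/. No other single listed feature picks out exactly this set either, so fewer than two features will not do.

[−voice, +labial]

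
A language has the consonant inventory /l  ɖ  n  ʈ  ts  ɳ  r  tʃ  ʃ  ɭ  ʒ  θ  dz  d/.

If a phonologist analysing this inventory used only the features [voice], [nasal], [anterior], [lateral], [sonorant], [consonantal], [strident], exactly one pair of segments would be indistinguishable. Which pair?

On the given features, /tʃ/ and /ʃ/ have an identical profile: [-voice], [-nasal], [-anterior], [-lateral], [-sonorant], [+consonantal], [+strident]. No other two segments in the inventory coincide on all 7 features. (They do differ in [continuant], which is not among the given features.)

tʃ, ʃ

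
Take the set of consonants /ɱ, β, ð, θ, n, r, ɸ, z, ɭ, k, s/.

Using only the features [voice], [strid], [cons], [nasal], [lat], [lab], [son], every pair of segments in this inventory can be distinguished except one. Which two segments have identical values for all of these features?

θ, k

Both /θ/ and /k/ are [−voice], [−strident], [+consonantal], [−nasal], [−lateral], [−labial], [−sonorant]. Since the list omits [continuant], [coronal] and [dorsal] — which do distinguish the voiceless dental fricative from the voiceless velar stop — this pair collapses; all other pairs remain distinct.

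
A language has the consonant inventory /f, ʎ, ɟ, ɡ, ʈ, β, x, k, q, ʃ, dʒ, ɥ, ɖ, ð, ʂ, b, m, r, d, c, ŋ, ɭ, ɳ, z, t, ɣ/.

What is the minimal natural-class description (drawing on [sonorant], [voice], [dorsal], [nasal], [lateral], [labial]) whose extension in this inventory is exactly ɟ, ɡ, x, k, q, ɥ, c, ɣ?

The class [−nasal], [−lateral], [+dorsal] has exactly /ɟ, ɡ, x, k, q, ɥ, c, ɣ/ as its extension in this inventory. No smaller conjunction from the listed features achieves this: [−lateral, +dorsal] alone would also admit /ŋ/; [−nasal, +dorsal] alone would also admit /ʎ/; [−nasal, −lateral] alone would also admit /f, ʈ, β, ʃ, …/; and checking the remaining two-feature bundles turns up none with this extension.

[−nasal, −lateral, +dorsal]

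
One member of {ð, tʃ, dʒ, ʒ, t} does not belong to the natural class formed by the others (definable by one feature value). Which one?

The remaining segments after removing /t/ share [+distributed]; /t/ (voiceless alveolar stop) is [−distributed]. For every other candidate removal, the leftover set fails to share any single feature value that the removed segment lacks.

t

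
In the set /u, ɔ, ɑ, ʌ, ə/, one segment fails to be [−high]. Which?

/u/ is the high back rounded tense vowel, which is [+high]; the rest — /ə, ʌ, ɑ, ɔ/ — are [−high].

u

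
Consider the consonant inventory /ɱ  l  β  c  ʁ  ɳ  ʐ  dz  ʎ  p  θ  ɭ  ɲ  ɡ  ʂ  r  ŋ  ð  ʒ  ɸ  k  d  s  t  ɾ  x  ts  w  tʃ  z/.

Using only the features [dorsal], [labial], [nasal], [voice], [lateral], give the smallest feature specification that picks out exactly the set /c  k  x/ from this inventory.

[-voice, +dorsal]

The class [-voice], [+dorsal] has exactly /c, k, x/ as its extension in this inventory. No smaller conjunction from the listed features achieves this: [+dorsal] alone would also admit /ʁ, ʎ, ɲ, ɡ, …/; [-voice] alone would also admit /p, θ, ʂ, ɸ, …/; and checking the remaining single features turns up none with this extension.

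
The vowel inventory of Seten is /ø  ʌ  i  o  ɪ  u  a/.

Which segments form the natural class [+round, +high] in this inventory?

Checking each segment against [+round], [+high]: /u/ (high back rounded tense vowel) satisfies every feature; every other segment in the inventory fails at least one.

u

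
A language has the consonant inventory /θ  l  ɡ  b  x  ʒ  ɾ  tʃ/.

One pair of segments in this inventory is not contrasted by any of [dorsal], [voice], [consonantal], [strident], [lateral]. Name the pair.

b, ɾ

/b/ (voiced bilabial stop) and /ɾ/ (alveolar tap) are both [−dorsal], [+voice], [+consonantal], [−strident], [−lateral], so none of the listed features separates them. (They do differ in [sonorant], [labial] and [coronal], which are not among the given features.) Every other pair in the inventory differs on at least one listed feature.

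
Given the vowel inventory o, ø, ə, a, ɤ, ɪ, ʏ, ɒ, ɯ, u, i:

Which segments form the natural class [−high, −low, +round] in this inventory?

Eliminate segments failing any feature: /ə, ɤ/ are [−round]; /a, ɒ/ are [+low]; /ɪ, ʏ, ɯ, u, i/ are [+high]. The remaining /o, ø/ satisfy [−high], [−low], [+round].

o, ø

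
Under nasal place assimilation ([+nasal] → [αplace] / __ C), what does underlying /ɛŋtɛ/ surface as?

[ɛntɛ]

/ŋ/ sits before the [+coronal] consonant /t/, so it takes on [+coronal] and surfaces as /n/. The rest of the form is unaffected: [ɛntɛ].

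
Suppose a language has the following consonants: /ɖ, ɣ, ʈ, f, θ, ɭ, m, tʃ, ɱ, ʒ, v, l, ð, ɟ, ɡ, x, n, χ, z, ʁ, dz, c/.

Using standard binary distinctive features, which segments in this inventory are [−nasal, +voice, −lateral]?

Eliminate segments failing any feature: /ʈ, f, θ, tʃ, x, χ, c/ are [−voice]; /ɭ, l/ are [+lateral]; /m, ɱ, n/ are [+nasal]. The remaining /ɖ, ɣ, ʒ, v, ð, ɟ, ɡ, z, ʁ, dz/ satisfy [−nasal], [+voice], [−lateral].

ɖ, ɣ, ʒ, v, ð, ɟ, ɡ, z, ʁ, dz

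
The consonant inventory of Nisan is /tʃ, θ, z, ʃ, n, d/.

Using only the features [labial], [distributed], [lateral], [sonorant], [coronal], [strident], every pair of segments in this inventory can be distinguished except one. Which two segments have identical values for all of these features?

/tʃ/ (voiceless postalveolar affricate) and /ʃ/ (voiceless postalveolar fricative) are both [-labial], [+distributed], [-lateral], [-sonorant], [+coronal], [+strident], so none of the listed features separates them. (They do differ in [continuant], which is not among the given features.) Every other pair in the inventory differs on at least one listed feature.

tʃ, ʃ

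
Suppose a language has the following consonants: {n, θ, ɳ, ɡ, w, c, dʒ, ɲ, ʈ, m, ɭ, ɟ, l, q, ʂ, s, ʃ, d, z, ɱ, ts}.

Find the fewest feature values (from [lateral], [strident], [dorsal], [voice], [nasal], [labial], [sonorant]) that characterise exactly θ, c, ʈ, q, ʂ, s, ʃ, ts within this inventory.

[−voice]

/θ, c, ʈ, q, ʂ, s, ʃ, ts/ are exactly the [−voice] segments in the inventory, so a single feature suffices.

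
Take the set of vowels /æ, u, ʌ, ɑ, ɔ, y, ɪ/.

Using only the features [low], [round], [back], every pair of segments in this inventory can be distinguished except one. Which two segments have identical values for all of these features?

ɔ, u

On the given features, /ɔ/ and /u/ have an identical profile: [-low], [+round], [+back]. No other two segments in the inventory coincide on all 3 features. (They do differ in [high] and [tense], which are not among the given features.)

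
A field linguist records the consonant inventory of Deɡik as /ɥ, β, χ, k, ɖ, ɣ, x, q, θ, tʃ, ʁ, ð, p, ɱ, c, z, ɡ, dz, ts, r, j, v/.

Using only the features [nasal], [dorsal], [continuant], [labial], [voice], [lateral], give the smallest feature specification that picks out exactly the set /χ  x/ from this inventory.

The class [−voice], [+continuant], [+dorsal] has exactly /χ, x/ as its extension in this inventory. No smaller conjunction from the listed features achieves this: [+continuant, +dorsal] alone would also admit /ɥ, ɣ, ʁ, j/; [−voice, +dorsal] alone would also admit /k, q, c/; [−voice, +continuant] alone would also admit /θ/; and checking the remaining two-feature bundles turns up none with this extension.

[−voice, +continuant, +dorsal]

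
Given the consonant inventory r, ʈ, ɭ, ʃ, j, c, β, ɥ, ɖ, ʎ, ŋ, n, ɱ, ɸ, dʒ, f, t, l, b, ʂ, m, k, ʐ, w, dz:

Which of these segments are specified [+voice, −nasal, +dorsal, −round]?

j, ʎ

Among the inventory, the [+voice] segments are /r, ɭ, j, β, ɥ, ɖ, ʎ, ŋ, n, ɱ, dʒ, l, b, m, ʐ, w, dz/.
Then [−nasal] gives /r, ɭ, j, β, ɥ, ɖ, ʎ, dʒ, l, b, ʐ, w, dz/.
Among these, [+dorsal] gives /j, ɥ, ʎ, w/.
Of those, [−round] leaves /j, ʎ/.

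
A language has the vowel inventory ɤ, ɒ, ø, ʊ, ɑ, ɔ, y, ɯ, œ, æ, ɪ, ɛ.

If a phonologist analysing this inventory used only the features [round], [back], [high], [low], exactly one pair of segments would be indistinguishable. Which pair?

ø, œ

/ø/ (mid front rounded tense vowel) and /œ/ (mid front rounded lax vowel) are both [+round], [-back], [-high], [-low], so none of the listed features separates them. (They do differ in [tense], which is not among the given features.) Every other pair in the inventory differs on at least one listed feature.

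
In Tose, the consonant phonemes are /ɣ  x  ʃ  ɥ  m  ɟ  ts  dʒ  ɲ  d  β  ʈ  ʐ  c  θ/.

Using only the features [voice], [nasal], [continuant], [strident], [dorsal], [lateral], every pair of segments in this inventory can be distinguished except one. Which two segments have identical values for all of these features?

Both /ɣ/ and /ɥ/ are [+voice], [-nasal], [+continuant], [-strident], [+dorsal], [-lateral]. Since the list omits [sonorant], [labial], [round] and [back] — which do distinguish the voiced velar fricative from the labial-palatal glide — this pair collapses; all other pairs remain distinct.

ɣ, ɥ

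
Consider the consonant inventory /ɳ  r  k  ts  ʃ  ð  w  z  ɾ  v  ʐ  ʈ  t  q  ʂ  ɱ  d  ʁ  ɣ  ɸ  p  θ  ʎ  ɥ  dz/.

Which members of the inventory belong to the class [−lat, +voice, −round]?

ɳ, r, ð, z, ɾ, v, ʐ, ɱ, d, ʁ, ɣ, dz

First, the [−lateral] segments are /ɳ, r, k, ts, ʃ, ð, w, z, ɾ, v, ʐ, ʈ, t, q, ʂ, ɱ, d, ʁ, ɣ, ɸ, p, θ, ɥ, dz/.
Within that set, [+voice] gives /ɳ, r, ð, w, z, ɾ, v, ʐ, ɱ, d, ʁ, ɣ, ɥ, dz/.
Within that set, [−round] leaves /ɳ, r, ð, z, ɾ, v, ʐ, ɱ, d, ʁ, ɣ, dz/.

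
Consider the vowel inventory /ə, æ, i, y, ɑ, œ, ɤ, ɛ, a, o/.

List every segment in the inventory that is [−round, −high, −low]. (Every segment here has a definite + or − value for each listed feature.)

ə, ɤ, ɛ

Checking each segment against [−round], [−high], [−low]: /ə/ (mid central vowel (schwa)), /ɤ/ (mid back unrounded tense vowel), /ɛ/ (mid front unrounded lax vowel) satisfy every feature; every other segment in the inventory fails at least one.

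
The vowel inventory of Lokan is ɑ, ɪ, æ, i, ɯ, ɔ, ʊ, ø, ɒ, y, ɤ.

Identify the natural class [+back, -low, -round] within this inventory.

ɯ, ɤ

Eliminate segments failing any feature: /ɑ, ɒ/ are [+low]; /ɪ, æ, i, ø, y/ are [-back]; /ɔ, ʊ/ are [+round]. The remaining /ɯ, ɤ/ satisfy [+back], [-low], [-round].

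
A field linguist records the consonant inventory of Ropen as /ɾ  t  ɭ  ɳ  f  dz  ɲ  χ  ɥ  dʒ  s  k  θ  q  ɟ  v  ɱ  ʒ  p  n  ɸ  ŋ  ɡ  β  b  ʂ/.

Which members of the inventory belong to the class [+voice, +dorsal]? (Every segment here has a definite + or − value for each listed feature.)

ɲ, ɥ, ɟ, ŋ, ɡ

Eliminate segments failing any feature: /ɾ, ɭ, ɳ, dz, dʒ, v, ɱ, ʒ, n, β, b/ are [−dorsal]; /t, f, χ, s, k, θ, q, p, ɸ, ʂ/ are [−voice]. The remaining /ɲ, ɥ, ɟ, ŋ, ɡ/ satisfy [+voice], [+dorsal].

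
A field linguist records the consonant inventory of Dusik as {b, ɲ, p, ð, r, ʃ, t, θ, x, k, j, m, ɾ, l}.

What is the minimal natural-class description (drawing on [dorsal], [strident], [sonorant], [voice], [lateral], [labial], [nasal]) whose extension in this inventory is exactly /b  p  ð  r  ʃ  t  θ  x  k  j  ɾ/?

[−nasal, −lateral]

/b, p, ð, r, ʃ, t, θ, x, k, j, ɾ/ are all [−nasal], [−lateral], and no other segment in the inventory matches both values. Dropping any one of them over-generates: [−lateral] alone would also admit /ɲ, m/; [−nasal] alone would also admit /l/. No other single listed feature picks out exactly this set either, so fewer than two features will not do.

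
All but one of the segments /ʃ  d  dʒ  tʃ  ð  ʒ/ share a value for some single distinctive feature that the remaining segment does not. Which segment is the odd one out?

/tʃ, ʒ, dʒ, ʃ, ð/ are all [+distributed], but /d/ (voiced alveolar stop) is [−distributed]. No other single segment can be removed to leave a set sharing one feature value that the removed segment lacks, so /d/ is the odd one out.

d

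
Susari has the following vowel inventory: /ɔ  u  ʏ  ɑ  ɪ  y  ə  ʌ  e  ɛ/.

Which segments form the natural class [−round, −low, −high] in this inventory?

First, the [−round] segments are /ɑ, ɪ, ə, ʌ, e, ɛ/.
Intersecting with [−low] gives /ɪ, ə, ʌ, e, ɛ/.
Within that set, [−high] leaves /ə, ʌ, e, ɛ/.

ə, ʌ, e, ɛ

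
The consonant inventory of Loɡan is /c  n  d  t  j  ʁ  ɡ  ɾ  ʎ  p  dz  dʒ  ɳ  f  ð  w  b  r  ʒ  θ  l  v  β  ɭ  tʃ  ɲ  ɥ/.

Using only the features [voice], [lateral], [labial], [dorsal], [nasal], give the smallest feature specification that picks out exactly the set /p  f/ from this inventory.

/p, f/ are all [−voice], [+labial], and no other segment in the inventory matches both values. Dropping any one of them over-generates: [+labial] alone would also admit /w, b, v, β, …/; [−voice] alone would also admit /c, t, θ, tʃ/. No other single listed feature picks out exactly this set either, so fewer than two features will not do.

[−voice, +labial]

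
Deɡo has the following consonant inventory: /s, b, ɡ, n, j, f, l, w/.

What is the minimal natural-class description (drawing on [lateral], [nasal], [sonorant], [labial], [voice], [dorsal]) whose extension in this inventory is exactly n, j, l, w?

[+sonorant]

The target set is precisely the extension of [+sonorant] in this inventory.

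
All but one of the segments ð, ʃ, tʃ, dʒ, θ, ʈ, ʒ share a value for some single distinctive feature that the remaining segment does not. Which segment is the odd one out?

ʈ

The remaining segments after removing /ʈ/ share [+distributed]; /ʈ/ (voiceless retroflex stop) is [−distributed]. For every other candidate removal, the leftover set fails to share any single feature value that the removed segment lacks.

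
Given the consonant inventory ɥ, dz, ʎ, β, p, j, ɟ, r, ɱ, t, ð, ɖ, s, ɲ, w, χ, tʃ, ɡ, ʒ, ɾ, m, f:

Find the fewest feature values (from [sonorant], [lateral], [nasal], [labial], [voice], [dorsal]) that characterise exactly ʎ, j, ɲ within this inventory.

[+sonorant, -labial, +dorsal]

Every target segment is [+sonorant], [-labial], [+dorsal]; each remaining inventory member fails at least one of these. Each conjunct is needed — [-labial, +dorsal] alone would also admit /ɟ, χ, ɡ/; [+sonorant, +dorsal] alone would also admit /ɥ, w/; [+sonorant, -labial] alone would also admit /r, ɾ/ — and no other combination of two listed features has exactly this extension, so three is the minimum.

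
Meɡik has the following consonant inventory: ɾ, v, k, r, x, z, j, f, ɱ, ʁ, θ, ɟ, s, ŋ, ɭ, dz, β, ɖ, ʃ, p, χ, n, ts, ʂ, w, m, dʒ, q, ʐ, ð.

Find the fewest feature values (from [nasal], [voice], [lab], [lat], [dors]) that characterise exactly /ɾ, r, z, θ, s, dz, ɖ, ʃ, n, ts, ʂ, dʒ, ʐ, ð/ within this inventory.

Every target segment is [-lateral], [-labial], [-dorsal]; each remaining inventory member fails at least one of these. Each conjunct is needed — [-labial, -dorsal] alone would also admit /ɭ/; [-lateral, -dorsal] alone would also admit /v, f, ɱ, β, …/; [-lateral, -labial] alone would also admit /k, x, j, ʁ, …/ — and no other combination of two listed features has exactly this extension, so three is the minimum.

[-lat, -lab, -dors]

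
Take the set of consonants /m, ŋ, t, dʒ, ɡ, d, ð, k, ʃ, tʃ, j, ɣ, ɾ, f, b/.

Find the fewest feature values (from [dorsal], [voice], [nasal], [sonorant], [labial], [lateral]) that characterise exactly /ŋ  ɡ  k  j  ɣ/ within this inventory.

The target set is precisely the extension of [+dorsal] in this inventory.

[+dorsal]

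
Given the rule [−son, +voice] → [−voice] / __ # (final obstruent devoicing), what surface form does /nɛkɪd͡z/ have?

The only segment in the rule's environment that also matches [−son, +voice] is /d͡z/. Applying [−voice] turns the voiced alveolar affricate into /t͡s/ (voiceless alveolar affricate), giving [nɛkɪt͡s].

[nɛkɪt͡s]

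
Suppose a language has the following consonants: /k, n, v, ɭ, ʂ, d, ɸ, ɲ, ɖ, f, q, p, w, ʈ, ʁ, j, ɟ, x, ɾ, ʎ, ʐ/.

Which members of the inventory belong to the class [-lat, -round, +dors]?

Checking each segment against [-lateral], [-round], [+dorsal]: /k/ (voiceless velar stop), /ɲ/ (palatal nasal), /q/ (voiceless uvular stop), /ʁ/ (voiced uvular fricative), /j/ (palatal glide), /ɟ/ (voiced palatal stop), among others, satisfy every feature; every other segment in the inventory fails at least one.

k, ɲ, q, ʁ, j, ɟ, x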